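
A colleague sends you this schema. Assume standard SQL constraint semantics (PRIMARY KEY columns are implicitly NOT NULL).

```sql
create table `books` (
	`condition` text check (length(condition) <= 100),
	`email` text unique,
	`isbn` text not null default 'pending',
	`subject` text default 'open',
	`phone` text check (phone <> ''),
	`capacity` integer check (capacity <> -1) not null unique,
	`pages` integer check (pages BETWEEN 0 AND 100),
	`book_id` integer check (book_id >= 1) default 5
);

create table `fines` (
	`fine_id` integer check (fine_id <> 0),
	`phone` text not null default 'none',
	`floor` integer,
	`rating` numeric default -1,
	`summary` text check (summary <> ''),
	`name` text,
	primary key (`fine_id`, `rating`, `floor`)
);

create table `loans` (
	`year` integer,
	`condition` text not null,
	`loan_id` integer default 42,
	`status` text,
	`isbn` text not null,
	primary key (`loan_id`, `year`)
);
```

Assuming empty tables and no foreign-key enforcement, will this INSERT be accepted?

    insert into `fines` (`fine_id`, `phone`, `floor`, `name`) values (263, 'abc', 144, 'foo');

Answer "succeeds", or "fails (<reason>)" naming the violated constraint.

NOT NULL columns: fine_id is supplied; floor is supplied; phone is supplied; rating defaults to -1.
CHECK constraints: 263 satisfies (fine_id <> 0).
No constraint is violated.

succeeds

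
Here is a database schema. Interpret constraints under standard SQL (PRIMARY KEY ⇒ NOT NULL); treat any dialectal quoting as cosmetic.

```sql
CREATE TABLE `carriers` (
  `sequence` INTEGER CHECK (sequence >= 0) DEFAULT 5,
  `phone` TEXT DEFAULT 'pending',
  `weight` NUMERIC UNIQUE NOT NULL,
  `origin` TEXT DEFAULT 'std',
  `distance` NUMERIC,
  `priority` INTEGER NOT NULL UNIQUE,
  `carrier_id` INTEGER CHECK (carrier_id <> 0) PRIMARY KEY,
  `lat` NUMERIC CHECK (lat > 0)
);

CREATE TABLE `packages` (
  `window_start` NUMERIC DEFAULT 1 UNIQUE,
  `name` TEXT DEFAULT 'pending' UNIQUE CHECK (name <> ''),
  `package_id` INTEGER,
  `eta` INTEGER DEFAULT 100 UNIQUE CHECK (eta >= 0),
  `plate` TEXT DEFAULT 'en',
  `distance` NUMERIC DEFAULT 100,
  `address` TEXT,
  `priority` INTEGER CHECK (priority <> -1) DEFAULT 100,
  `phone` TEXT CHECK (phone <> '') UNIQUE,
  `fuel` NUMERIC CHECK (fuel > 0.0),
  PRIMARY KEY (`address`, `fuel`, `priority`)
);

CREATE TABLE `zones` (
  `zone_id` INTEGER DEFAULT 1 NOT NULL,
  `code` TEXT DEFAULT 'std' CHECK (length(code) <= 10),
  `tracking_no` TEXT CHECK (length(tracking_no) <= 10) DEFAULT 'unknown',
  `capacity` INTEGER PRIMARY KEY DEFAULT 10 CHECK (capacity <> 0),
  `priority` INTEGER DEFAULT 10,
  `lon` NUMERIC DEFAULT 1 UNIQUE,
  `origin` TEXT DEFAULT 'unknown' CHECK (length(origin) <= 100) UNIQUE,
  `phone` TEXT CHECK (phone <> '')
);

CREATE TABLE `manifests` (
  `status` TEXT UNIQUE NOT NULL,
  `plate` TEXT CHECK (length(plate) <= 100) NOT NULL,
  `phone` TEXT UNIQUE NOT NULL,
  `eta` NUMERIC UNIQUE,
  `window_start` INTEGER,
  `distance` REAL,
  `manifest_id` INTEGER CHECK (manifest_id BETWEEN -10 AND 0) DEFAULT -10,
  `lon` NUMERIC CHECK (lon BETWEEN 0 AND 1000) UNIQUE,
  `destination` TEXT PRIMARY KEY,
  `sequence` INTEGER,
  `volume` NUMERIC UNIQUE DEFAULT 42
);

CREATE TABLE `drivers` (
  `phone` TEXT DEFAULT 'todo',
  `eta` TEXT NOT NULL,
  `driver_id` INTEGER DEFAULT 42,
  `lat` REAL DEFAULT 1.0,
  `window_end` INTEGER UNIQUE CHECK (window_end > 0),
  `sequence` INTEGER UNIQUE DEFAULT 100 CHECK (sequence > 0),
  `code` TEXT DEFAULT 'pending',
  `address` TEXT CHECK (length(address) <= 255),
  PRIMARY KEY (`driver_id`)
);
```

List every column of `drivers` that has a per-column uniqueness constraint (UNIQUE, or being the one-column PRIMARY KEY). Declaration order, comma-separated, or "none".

- phone: no UNIQUE or single-column PK constraint.
- eta: no UNIQUE or single-column PK constraint.
- driver_id: single-column PRIMARY KEY → unique.
- lat: no UNIQUE or single-column PK constraint.
- window_end: declared UNIQUE → unique.
- sequence: declared UNIQUE → unique.
- code: no UNIQUE or single-column PK constraint.
- address: no UNIQUE or single-column PK constraint.

driver_id, window_end, sequence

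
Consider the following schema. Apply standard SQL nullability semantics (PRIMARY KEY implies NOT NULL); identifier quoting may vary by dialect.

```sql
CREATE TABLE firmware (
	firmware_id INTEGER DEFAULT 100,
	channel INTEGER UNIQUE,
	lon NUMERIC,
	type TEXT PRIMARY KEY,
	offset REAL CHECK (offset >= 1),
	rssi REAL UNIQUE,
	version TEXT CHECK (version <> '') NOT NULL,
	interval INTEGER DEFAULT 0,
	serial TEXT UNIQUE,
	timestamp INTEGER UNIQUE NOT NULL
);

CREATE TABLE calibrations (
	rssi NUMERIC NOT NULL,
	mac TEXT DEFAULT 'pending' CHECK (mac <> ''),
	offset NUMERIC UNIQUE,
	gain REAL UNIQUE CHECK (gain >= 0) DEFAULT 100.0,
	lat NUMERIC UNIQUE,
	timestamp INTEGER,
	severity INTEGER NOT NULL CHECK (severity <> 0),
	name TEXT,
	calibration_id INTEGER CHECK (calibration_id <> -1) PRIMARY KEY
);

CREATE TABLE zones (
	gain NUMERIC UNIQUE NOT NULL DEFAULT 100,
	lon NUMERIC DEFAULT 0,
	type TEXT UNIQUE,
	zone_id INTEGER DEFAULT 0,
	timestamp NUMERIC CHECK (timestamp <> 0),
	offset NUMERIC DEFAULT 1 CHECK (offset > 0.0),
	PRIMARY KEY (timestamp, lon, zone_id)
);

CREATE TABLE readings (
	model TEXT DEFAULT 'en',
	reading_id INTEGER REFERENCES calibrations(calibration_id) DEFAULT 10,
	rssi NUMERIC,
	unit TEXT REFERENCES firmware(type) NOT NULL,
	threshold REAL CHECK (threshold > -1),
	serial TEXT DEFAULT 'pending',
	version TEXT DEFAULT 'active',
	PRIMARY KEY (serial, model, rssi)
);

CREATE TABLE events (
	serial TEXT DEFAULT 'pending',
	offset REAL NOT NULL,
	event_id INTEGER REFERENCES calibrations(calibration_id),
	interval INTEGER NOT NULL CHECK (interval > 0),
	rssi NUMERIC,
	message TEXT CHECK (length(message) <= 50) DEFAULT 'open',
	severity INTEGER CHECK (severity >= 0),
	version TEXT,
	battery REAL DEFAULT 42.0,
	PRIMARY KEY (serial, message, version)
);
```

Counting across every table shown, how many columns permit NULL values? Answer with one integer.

22

firmware: 7 nullable (firmware_id, channel, lon, offset, rssi, interval, serial — PK (type) and explicit NOT NULL columns excluded).
calibrations: 6 nullable (mac, offset, gain, lat, timestamp, name — PK (calibration_id) and explicit NOT NULL columns excluded).
zones: 2 nullable (type, offset — PK (timestamp, lon, zone_id) and explicit NOT NULL columns excluded).
readings: 3 nullable (reading_id, threshold, version — PK (serial, model, rssi) and explicit NOT NULL columns excluded).
events: 4 nullable (event_id, rssi, severity, battery — PK (serial, message, version) and explicit NOT NULL columns excluded).
Total: 7 + 6 + 2 + 3 + 4 = 22.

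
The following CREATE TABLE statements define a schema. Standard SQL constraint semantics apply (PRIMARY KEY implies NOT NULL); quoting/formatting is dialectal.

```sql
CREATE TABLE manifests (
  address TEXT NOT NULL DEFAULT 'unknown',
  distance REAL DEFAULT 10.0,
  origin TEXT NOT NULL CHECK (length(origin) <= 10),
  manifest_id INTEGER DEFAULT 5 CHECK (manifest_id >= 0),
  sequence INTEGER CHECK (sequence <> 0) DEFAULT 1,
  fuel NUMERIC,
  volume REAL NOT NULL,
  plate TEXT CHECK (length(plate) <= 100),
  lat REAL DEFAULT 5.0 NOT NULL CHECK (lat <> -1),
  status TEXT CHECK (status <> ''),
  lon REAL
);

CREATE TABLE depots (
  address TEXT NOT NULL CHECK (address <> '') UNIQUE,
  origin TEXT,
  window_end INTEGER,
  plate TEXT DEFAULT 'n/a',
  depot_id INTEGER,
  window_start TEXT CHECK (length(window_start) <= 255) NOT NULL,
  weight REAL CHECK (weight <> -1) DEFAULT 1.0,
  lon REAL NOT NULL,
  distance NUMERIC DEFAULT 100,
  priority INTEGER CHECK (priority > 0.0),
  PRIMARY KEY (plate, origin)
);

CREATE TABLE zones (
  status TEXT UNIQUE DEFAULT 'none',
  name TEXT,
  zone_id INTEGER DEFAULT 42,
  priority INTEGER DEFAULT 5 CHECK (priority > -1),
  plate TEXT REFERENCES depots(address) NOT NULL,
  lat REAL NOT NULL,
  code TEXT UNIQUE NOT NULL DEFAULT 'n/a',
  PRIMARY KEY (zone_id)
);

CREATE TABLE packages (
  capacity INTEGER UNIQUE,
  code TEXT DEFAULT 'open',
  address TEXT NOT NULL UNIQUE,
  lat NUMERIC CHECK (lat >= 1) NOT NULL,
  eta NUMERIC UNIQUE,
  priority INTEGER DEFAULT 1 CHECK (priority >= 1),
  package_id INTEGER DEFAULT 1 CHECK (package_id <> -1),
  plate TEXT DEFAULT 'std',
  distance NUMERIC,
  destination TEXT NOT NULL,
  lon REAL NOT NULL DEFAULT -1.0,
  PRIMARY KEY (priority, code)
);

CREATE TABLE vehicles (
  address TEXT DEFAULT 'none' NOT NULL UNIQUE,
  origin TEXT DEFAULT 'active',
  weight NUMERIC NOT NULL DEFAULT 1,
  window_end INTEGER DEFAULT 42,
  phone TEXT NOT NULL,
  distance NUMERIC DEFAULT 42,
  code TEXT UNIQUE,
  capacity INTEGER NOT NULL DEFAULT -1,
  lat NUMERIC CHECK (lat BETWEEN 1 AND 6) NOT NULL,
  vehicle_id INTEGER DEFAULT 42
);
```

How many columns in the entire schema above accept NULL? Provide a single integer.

25

manifests: 7 nullable (distance, manifest_id, sequence, fuel, plate, status, lon — PK none and explicit NOT NULL columns excluded).
depots: 5 nullable (window_end, depot_id, weight, distance, priority — PK (plate, origin) and explicit NOT NULL columns excluded).
zones: 3 nullable (status, name, priority — PK (zone_id) and explicit NOT NULL columns excluded).
packages: 5 nullable (capacity, eta, package_id, plate, distance — PK (priority, code) and explicit NOT NULL columns excluded).
vehicles: 5 nullable (origin, window_end, distance, code, vehicle_id — PK none and explicit NOT NULL columns excluded).
Total: 7 + 5 + 3 + 5 + 5 = 25.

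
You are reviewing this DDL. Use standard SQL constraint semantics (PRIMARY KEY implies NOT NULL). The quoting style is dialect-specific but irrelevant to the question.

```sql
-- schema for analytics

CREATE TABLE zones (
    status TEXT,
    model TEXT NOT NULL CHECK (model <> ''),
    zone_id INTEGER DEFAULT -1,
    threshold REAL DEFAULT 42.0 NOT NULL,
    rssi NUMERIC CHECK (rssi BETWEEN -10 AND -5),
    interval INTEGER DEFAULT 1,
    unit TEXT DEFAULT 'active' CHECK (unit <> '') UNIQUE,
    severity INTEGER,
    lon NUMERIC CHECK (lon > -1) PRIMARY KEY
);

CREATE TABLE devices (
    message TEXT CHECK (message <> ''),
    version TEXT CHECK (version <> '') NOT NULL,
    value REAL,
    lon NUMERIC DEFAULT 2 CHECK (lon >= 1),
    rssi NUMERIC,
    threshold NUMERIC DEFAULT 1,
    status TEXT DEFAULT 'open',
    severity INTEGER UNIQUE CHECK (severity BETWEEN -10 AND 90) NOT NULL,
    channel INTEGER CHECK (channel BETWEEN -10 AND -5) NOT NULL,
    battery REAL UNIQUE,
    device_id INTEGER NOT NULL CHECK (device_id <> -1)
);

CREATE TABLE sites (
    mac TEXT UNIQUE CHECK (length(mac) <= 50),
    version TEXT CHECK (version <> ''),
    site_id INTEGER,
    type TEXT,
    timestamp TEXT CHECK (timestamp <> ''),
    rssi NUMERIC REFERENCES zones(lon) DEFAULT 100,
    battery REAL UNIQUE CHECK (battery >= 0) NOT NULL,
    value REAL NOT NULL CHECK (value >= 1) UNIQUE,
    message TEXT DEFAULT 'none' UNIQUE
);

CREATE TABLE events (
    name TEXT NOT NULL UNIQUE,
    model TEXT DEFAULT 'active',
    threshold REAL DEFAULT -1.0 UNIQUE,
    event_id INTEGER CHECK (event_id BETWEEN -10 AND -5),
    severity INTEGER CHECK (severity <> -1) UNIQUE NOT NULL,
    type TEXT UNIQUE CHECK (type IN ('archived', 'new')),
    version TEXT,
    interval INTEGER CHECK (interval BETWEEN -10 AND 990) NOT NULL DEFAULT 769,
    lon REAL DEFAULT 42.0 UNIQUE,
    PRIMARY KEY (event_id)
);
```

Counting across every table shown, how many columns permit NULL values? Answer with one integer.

25

zones: 6 nullable (status, zone_id, rssi, interval, unit, severity — PK (lon) and explicit NOT NULL columns excluded).
devices: 7 nullable (message, value, lon, rssi, threshold, status, battery — PK none and explicit NOT NULL columns excluded).
sites: 7 nullable (mac, version, site_id, type, timestamp, rssi, message — PK none and explicit NOT NULL columns excluded).
events: 5 nullable (model, threshold, type, version, lon — PK (event_id) and explicit NOT NULL columns excluded).
Total: 6 + 7 + 7 + 5 = 25.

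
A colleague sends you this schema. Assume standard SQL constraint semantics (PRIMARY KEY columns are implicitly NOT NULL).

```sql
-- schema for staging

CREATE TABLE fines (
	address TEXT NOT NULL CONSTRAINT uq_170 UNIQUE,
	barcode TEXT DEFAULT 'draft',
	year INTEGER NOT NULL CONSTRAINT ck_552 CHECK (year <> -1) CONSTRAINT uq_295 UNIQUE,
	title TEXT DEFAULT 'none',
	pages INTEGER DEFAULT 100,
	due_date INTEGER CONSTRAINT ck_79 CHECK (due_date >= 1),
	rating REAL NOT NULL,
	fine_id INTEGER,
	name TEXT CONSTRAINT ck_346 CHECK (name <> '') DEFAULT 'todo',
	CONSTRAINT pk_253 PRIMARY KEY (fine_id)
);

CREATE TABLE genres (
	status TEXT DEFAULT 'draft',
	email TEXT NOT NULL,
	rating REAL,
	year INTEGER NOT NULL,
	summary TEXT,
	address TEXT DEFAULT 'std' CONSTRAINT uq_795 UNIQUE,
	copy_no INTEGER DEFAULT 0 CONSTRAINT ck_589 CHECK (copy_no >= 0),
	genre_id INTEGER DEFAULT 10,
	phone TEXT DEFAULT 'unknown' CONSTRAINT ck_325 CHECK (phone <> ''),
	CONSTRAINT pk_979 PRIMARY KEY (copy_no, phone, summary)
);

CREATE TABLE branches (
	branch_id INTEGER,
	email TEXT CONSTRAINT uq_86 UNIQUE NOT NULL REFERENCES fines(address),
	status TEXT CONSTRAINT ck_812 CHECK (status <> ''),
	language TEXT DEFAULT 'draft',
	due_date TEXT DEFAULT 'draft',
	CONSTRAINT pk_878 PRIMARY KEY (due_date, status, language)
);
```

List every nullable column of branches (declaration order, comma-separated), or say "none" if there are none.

branch_id

- branch_id: no NOT NULL constraint applies → nullable.
- email: declared NOT NULL → not nullable.
- status: part of the PRIMARY KEY, which implies NOT NULL → not nullable.
- language: part of the PRIMARY KEY, which implies NOT NULL → not nullable.
- due_date: part of the PRIMARY KEY, which implies NOT NULL → not nullable.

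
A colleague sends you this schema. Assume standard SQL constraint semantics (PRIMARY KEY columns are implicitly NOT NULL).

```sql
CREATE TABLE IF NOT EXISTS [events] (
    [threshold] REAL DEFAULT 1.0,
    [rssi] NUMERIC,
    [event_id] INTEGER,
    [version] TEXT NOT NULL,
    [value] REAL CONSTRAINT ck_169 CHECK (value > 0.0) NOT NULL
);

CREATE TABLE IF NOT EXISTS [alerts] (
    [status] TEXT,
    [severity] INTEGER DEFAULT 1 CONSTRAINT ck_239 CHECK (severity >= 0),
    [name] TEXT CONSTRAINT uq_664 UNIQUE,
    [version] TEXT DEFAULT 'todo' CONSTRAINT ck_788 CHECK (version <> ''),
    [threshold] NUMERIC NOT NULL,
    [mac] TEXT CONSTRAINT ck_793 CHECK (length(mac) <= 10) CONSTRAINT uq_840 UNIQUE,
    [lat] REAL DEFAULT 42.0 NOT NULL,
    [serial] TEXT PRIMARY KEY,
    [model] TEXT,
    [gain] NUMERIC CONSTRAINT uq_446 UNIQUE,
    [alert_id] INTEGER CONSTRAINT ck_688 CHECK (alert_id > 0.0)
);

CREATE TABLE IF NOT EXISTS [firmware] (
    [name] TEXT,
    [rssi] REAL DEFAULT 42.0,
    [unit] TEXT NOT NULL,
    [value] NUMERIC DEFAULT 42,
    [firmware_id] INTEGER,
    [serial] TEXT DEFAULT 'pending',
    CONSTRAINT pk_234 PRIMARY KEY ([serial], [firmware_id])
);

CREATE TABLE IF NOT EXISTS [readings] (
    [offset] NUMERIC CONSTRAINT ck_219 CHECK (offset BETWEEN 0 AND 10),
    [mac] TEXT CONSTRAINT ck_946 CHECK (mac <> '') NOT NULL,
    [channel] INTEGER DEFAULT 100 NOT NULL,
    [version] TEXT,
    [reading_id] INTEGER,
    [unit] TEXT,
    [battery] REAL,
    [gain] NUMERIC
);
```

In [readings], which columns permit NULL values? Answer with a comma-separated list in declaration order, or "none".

- offset: CHECK does not forbid NULL (a CHECK constraint passes when its expression is NULL) → nullable.
- mac: declared NOT NULL → not nullable.
- channel: declared NOT NULL → not nullable.
- version: no NOT NULL constraint applies → nullable.
- reading_id: no NOT NULL constraint applies → nullable.
- unit: no NOT NULL constraint applies → nullable.
- battery: no NOT NULL constraint applies → nullable.
- gain: no NOT NULL constraint applies → nullable.

offset, version, reading_id, unit, battery, gain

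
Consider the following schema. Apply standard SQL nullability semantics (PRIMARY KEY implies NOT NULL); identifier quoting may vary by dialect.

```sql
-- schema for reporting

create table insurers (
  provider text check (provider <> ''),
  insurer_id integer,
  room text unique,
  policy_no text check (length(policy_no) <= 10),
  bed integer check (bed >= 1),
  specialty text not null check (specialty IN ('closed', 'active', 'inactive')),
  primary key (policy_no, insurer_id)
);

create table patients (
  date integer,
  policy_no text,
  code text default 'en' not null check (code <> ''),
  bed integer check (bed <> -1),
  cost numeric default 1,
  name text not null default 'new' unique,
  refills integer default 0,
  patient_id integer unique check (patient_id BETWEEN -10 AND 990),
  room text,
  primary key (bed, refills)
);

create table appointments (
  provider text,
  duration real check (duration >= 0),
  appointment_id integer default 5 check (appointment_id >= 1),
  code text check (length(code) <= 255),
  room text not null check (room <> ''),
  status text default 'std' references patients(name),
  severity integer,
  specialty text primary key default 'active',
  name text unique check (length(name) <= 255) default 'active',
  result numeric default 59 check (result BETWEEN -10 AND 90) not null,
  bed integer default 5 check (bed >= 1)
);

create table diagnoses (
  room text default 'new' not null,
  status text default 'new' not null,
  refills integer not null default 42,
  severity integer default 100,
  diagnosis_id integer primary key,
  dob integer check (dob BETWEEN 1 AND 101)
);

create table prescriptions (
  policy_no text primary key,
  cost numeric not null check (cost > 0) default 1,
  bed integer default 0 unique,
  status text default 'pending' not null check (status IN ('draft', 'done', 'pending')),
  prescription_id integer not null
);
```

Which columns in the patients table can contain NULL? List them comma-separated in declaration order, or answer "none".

- date: no NOT NULL constraint applies → nullable.
- policy_no: no NOT NULL constraint applies → nullable.
- code: declared NOT NULL → not nullable.
- bed: part of the PRIMARY KEY, which implies NOT NULL → not nullable.
- cost: DEFAULT only fills an omitted column; an explicit NULL is still allowed → nullable.
- name: declared NOT NULL → not nullable.
- refills: part of the PRIMARY KEY, which implies NOT NULL → not nullable.
- patient_id: CHECK does not forbid NULL (a CHECK constraint passes when its expression is NULL) → nullable.
- room: no NOT NULL constraint applies → nullable.

date, policy_no, cost, patient_id, room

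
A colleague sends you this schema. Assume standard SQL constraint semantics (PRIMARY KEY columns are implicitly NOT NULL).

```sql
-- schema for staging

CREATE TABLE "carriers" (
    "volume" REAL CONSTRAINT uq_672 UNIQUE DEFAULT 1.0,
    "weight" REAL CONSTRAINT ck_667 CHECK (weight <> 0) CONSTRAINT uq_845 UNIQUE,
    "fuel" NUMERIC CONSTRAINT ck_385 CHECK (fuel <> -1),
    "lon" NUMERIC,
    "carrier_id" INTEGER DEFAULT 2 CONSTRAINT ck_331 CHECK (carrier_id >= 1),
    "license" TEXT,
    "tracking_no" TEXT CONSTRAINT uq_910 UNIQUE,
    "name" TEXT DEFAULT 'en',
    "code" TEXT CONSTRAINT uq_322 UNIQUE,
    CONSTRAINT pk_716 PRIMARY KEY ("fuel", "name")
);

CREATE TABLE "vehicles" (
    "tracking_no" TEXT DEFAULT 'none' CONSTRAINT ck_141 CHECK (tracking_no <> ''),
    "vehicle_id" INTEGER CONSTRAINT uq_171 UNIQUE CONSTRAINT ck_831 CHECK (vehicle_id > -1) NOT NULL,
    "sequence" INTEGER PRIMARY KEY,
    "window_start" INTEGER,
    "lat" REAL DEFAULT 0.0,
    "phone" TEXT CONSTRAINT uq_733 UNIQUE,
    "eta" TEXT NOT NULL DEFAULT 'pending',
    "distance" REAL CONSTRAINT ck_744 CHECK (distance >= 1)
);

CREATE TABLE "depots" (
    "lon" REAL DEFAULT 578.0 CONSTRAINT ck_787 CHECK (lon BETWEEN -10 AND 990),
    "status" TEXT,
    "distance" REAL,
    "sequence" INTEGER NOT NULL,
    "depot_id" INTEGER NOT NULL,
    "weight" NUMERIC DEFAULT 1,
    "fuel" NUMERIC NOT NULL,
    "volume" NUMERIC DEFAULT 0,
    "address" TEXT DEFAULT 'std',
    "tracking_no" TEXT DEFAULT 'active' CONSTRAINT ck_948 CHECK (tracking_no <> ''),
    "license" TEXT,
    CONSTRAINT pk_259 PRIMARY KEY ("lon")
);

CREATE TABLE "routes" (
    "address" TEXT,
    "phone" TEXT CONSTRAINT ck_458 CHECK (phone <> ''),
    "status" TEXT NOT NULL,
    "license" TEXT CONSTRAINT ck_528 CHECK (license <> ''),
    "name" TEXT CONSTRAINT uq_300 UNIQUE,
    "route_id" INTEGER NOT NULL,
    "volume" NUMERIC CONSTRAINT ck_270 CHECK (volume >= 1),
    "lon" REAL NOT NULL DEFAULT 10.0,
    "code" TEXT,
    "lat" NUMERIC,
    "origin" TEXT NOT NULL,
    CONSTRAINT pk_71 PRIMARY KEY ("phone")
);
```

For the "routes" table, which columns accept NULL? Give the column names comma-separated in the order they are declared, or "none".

address, license, name, volume, code, lat

- address: no NOT NULL constraint applies → nullable.
- phone: part of the PRIMARY KEY, which implies NOT NULL → not nullable.
- status: declared NOT NULL → not nullable.
- license: CHECK does not forbid NULL (a CHECK constraint passes when its expression is NULL) → nullable.
- name: UNIQUE does not imply NOT NULL → nullable.
- route_id: declared NOT NULL → not nullable.
- volume: CHECK does not forbid NULL (a CHECK constraint passes when its expression is NULL) → nullable.
- lon: declared NOT NULL → not nullable.
- code: no NOT NULL constraint applies → nullable.
- lat: no NOT NULL constraint applies → nullable.
- origin: declared NOT NULL → not nullable.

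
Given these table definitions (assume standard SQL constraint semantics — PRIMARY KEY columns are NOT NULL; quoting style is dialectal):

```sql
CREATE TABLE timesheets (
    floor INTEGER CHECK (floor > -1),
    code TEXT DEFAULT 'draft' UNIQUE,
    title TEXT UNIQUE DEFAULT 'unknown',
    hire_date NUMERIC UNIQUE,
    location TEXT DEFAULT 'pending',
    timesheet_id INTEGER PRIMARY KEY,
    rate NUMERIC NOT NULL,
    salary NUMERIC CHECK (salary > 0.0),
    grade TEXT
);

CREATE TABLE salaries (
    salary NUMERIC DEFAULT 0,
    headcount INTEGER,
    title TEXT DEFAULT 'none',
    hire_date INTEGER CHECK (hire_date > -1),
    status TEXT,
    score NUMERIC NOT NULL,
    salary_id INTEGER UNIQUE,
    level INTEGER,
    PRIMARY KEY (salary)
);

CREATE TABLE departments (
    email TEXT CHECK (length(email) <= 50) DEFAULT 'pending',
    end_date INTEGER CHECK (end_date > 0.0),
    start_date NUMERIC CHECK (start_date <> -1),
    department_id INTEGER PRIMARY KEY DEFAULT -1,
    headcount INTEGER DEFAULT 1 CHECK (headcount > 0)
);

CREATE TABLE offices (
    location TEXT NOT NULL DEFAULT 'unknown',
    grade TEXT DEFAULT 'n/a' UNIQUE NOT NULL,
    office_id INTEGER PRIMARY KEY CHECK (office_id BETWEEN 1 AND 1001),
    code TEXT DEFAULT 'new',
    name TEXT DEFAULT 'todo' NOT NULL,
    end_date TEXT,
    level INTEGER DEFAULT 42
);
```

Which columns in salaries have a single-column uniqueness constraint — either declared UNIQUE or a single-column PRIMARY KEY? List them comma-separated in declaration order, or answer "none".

- salary: single-column PRIMARY KEY → unique.
- headcount: no UNIQUE or single-column PK constraint.
- title: no UNIQUE or single-column PK constraint.
- hire_date: no UNIQUE or single-column PK constraint.
- status: no UNIQUE or single-column PK constraint.
- score: no UNIQUE or single-column PK constraint.
- salary_id: declared UNIQUE → unique.
- level: no UNIQUE or single-column PK constraint.

salary, salary_id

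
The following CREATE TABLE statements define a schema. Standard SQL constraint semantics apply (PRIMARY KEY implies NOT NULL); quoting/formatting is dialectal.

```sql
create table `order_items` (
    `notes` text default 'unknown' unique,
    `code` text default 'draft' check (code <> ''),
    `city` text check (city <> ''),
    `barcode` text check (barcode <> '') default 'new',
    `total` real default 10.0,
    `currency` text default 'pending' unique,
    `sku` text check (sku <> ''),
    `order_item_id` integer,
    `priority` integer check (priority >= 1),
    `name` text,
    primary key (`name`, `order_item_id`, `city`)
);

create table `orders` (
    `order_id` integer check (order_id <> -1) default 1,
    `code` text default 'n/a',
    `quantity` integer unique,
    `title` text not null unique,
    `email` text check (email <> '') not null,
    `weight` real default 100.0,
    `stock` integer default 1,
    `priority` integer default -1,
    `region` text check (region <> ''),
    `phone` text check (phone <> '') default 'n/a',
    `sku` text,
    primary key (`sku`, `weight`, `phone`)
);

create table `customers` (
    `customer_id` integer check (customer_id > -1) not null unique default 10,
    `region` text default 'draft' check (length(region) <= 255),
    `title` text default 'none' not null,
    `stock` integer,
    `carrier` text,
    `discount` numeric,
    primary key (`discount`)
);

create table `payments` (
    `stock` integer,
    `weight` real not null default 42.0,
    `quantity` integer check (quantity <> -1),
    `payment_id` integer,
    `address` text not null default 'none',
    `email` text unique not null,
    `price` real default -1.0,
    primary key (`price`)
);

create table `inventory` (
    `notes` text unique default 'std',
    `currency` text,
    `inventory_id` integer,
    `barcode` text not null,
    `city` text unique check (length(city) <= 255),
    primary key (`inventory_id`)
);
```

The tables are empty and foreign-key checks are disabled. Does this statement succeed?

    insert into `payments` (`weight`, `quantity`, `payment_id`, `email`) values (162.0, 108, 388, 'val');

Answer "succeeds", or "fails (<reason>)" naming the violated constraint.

succeeds

NOT NULL columns: address defaults to 'none'; email is supplied; price defaults to -1.0; weight is supplied.
CHECK constraints: 108 satisfies (quantity <> -1).
No constraint is violated.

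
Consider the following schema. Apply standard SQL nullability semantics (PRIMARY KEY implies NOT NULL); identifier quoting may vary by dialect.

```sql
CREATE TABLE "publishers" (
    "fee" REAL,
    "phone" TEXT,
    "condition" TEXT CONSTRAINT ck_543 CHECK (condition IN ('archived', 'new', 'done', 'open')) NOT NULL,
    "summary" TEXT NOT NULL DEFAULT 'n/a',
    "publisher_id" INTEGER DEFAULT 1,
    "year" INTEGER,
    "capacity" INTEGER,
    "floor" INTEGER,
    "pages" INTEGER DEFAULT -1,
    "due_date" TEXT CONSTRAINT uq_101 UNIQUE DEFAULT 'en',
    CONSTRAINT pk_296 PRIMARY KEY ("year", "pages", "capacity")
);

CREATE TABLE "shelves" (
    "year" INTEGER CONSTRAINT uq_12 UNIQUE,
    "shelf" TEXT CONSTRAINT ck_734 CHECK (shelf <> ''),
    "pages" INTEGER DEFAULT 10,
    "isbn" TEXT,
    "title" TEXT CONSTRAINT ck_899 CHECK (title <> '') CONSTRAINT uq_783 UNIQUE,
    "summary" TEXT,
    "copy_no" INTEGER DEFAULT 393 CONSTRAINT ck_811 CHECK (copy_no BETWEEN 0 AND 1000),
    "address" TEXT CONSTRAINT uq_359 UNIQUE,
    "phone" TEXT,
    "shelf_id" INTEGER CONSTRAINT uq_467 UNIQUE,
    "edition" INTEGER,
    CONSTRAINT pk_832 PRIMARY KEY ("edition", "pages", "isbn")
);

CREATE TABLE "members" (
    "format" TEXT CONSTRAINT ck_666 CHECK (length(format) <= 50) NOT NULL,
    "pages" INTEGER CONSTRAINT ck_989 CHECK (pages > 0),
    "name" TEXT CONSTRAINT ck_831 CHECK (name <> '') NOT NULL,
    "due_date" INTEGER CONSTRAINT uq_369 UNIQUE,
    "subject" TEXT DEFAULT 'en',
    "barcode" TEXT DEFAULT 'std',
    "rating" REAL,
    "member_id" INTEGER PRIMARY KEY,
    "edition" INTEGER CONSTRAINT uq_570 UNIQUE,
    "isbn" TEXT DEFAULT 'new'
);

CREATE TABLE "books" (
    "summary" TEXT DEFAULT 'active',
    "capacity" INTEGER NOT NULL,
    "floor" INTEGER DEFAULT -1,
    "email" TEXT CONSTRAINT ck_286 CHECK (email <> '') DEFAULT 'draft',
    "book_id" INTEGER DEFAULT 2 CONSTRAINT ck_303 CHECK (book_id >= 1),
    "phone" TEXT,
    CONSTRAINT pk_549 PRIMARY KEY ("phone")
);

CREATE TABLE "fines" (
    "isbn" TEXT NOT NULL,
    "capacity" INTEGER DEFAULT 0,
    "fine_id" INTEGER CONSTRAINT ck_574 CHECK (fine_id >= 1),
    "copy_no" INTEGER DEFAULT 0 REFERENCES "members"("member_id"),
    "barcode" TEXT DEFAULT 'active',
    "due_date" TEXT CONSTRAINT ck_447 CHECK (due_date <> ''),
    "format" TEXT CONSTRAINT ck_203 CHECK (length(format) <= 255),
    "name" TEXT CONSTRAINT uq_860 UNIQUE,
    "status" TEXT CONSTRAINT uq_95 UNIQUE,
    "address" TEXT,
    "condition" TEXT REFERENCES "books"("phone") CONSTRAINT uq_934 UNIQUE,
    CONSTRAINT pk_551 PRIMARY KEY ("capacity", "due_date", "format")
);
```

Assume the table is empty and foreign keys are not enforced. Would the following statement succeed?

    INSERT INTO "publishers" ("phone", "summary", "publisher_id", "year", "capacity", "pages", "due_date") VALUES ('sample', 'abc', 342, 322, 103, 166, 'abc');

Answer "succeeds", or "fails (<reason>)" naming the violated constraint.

fails (NOT NULL on condition)

condition is omitted from the column list and has no DEFAULT, so it would receive NULL.
But condition is declared NOT NULL.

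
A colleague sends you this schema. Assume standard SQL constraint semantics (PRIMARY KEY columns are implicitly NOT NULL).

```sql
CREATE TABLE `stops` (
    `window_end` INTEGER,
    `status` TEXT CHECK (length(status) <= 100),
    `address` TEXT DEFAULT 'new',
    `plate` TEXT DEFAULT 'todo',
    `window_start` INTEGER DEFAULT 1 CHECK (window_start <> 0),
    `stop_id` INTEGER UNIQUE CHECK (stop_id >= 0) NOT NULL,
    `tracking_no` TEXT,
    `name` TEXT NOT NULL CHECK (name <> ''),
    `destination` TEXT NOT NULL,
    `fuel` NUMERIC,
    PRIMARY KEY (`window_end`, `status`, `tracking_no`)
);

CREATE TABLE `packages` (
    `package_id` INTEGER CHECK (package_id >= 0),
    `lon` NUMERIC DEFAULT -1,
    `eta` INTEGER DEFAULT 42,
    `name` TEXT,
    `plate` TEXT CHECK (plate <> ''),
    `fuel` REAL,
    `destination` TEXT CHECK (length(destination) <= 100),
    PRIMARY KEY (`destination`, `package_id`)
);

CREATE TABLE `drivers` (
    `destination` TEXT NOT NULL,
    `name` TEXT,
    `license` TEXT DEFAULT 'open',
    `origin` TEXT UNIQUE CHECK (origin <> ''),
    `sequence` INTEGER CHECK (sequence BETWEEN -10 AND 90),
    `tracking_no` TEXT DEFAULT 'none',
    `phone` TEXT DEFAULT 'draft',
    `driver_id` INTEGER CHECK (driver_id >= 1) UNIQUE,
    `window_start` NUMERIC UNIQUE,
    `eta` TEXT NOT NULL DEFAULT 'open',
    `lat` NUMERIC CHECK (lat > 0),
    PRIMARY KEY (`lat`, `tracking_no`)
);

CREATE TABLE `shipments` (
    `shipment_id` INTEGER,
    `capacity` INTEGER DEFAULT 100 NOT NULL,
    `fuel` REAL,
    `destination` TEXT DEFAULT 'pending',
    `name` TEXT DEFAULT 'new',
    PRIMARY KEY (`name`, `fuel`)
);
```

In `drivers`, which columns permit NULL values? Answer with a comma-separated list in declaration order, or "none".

name, license, origin, sequence, phone, driver_id, window_start

- destination: declared NOT NULL → not nullable.
- name: no NOT NULL constraint applies → nullable.
- license: DEFAULT only fills an omitted column; an explicit NULL is still allowed → nullable.
- origin: CHECK does not forbid NULL (a CHECK constraint passes when its expression is NULL) → nullable.
- sequence: CHECK does not forbid NULL (a CHECK constraint passes when its expression is NULL) → nullable.
- tracking_no: part of the PRIMARY KEY, which implies NOT NULL → not nullable.
- phone: DEFAULT only fills an omitted column; an explicit NULL is still allowed → nullable.
- driver_id: CHECK does not forbid NULL (a CHECK constraint passes when its expression is NULL) → nullable.
- window_start: UNIQUE does not imply NOT NULL → nullable.
- eta: declared NOT NULL → not nullable.
- lat: part of the PRIMARY KEY, which implies NOT NULL → not nullable.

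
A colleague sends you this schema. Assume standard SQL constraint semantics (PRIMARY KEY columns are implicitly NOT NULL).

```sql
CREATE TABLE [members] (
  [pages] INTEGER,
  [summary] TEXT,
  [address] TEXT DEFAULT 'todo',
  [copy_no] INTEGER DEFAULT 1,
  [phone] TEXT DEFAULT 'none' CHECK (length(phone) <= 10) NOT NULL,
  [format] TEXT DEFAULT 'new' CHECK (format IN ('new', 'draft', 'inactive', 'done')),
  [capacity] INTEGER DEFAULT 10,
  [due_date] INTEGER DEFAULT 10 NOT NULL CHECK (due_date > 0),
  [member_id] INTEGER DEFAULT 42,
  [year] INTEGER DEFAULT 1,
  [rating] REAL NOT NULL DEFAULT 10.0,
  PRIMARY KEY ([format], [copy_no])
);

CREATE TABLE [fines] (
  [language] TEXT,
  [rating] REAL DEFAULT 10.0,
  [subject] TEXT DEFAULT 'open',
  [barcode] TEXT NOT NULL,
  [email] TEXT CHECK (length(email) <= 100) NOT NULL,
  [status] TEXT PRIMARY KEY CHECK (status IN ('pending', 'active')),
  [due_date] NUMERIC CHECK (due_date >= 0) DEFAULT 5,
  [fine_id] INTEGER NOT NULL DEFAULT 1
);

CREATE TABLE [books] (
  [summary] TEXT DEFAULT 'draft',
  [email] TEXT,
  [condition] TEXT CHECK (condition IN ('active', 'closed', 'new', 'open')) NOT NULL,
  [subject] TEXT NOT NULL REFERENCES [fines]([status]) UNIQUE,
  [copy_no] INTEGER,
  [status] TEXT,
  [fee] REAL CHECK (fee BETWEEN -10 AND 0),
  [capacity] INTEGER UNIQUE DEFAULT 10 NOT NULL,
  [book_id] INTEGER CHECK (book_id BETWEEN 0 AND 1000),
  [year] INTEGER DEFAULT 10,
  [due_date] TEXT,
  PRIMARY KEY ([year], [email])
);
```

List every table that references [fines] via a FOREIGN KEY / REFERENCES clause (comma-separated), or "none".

- books.subject references fines(status).

books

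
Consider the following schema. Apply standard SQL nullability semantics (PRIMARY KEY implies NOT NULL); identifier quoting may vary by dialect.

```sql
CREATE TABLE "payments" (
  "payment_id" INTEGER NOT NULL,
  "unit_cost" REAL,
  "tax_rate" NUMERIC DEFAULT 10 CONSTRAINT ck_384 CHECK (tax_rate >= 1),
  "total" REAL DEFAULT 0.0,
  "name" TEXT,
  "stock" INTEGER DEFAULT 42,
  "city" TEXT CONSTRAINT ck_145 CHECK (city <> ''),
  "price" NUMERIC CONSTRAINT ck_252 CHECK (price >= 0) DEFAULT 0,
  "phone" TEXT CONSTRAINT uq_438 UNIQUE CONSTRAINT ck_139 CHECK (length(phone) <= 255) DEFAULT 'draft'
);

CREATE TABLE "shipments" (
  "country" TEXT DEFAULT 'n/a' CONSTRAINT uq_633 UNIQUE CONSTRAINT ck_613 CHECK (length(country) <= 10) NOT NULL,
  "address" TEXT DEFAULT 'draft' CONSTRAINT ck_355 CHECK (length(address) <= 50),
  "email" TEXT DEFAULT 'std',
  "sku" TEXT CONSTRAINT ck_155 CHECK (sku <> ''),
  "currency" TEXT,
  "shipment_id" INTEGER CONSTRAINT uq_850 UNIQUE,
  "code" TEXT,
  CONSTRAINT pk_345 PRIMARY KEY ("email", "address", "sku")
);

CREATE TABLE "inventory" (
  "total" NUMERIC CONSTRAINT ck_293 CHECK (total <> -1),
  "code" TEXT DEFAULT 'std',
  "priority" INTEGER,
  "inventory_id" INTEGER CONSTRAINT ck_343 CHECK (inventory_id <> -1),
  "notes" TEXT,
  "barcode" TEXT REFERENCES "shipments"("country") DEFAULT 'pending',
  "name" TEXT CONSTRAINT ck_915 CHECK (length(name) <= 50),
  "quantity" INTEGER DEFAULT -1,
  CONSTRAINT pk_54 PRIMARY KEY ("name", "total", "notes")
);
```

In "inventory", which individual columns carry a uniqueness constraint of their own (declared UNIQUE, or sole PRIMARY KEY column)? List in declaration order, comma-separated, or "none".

- total: part of a composite PRIMARY KEY — only the tuple is unique, not this column on its own.
- code: no UNIQUE or single-column PK constraint.
- priority: no UNIQUE or single-column PK constraint.
- inventory_id: no UNIQUE or single-column PK constraint.
- notes: part of a composite PRIMARY KEY — only the tuple is unique, not this column on its own.
- barcode: no UNIQUE or single-column PK constraint.
- name: part of a composite PRIMARY KEY — only the tuple is unique, not this column on its own.
- quantity: no UNIQUE or single-column PK constraint.

none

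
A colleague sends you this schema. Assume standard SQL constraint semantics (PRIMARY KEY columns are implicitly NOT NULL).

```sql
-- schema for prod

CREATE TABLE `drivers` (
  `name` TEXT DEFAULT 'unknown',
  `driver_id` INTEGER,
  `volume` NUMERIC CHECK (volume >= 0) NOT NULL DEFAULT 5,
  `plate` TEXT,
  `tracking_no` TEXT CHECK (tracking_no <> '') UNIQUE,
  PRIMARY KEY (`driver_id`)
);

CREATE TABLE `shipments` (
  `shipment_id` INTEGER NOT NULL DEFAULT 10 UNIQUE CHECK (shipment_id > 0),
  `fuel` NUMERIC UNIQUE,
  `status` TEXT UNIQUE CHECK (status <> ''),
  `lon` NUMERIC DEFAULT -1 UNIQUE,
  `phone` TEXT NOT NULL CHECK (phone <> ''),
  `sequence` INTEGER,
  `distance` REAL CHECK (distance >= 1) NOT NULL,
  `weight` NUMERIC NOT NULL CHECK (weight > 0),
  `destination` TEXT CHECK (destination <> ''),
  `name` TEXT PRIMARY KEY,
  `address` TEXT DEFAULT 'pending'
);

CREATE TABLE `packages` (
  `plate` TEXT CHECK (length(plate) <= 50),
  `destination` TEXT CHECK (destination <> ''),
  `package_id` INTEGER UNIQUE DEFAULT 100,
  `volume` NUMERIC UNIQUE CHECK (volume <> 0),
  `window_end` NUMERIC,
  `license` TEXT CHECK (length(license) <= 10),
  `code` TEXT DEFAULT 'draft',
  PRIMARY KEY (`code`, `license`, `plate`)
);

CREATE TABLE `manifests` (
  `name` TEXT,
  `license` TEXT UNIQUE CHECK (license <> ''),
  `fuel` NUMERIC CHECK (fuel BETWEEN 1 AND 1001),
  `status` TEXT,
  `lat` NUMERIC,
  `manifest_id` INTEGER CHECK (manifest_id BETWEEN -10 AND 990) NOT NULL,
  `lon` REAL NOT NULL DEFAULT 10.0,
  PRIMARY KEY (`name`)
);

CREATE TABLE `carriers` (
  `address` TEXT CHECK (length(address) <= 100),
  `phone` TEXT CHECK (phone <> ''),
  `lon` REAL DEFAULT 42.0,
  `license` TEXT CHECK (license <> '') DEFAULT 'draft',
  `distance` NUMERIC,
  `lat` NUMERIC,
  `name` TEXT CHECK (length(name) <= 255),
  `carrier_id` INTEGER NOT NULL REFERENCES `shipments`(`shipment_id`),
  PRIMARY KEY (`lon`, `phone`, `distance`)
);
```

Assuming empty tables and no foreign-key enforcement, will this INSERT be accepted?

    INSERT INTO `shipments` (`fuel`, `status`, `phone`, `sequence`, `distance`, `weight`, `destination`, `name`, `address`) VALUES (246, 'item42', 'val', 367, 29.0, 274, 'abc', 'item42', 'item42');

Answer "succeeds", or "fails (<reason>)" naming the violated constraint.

NOT NULL columns: distance is supplied; name is supplied; phone is supplied; shipment_id defaults to 10; weight is supplied.
CHECK constraints: 'item42' satisfies (status <> ''); 'val' satisfies (phone <> ''); 29.0 satisfies (distance >= 1); 274 satisfies (weight > 0); 'abc' satisfies (destination <> '').
No constraint is violated.

succeeds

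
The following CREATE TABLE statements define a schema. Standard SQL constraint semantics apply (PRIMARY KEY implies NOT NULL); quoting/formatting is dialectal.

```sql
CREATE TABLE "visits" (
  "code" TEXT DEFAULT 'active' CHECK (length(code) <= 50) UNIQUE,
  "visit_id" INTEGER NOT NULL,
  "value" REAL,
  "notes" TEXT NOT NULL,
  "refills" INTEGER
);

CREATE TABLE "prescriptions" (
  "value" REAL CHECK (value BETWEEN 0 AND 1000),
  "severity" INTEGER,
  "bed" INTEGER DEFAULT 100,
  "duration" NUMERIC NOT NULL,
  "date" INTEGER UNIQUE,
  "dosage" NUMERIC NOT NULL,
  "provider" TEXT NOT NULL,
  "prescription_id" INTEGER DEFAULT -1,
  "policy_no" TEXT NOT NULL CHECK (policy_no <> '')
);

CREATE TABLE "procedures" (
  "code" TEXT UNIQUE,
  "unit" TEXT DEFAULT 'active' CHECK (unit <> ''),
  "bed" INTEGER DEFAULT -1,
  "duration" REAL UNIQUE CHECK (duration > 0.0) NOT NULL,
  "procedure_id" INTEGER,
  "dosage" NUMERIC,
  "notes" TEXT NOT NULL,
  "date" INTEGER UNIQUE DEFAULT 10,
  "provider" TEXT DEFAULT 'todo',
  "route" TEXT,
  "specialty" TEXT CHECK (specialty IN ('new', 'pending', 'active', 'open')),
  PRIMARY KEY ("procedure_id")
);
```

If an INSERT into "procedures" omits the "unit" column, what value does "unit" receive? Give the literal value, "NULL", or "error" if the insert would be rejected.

unit has an explicit DEFAULT 'active'.
When the column is omitted from an INSERT, that default is used.

'active'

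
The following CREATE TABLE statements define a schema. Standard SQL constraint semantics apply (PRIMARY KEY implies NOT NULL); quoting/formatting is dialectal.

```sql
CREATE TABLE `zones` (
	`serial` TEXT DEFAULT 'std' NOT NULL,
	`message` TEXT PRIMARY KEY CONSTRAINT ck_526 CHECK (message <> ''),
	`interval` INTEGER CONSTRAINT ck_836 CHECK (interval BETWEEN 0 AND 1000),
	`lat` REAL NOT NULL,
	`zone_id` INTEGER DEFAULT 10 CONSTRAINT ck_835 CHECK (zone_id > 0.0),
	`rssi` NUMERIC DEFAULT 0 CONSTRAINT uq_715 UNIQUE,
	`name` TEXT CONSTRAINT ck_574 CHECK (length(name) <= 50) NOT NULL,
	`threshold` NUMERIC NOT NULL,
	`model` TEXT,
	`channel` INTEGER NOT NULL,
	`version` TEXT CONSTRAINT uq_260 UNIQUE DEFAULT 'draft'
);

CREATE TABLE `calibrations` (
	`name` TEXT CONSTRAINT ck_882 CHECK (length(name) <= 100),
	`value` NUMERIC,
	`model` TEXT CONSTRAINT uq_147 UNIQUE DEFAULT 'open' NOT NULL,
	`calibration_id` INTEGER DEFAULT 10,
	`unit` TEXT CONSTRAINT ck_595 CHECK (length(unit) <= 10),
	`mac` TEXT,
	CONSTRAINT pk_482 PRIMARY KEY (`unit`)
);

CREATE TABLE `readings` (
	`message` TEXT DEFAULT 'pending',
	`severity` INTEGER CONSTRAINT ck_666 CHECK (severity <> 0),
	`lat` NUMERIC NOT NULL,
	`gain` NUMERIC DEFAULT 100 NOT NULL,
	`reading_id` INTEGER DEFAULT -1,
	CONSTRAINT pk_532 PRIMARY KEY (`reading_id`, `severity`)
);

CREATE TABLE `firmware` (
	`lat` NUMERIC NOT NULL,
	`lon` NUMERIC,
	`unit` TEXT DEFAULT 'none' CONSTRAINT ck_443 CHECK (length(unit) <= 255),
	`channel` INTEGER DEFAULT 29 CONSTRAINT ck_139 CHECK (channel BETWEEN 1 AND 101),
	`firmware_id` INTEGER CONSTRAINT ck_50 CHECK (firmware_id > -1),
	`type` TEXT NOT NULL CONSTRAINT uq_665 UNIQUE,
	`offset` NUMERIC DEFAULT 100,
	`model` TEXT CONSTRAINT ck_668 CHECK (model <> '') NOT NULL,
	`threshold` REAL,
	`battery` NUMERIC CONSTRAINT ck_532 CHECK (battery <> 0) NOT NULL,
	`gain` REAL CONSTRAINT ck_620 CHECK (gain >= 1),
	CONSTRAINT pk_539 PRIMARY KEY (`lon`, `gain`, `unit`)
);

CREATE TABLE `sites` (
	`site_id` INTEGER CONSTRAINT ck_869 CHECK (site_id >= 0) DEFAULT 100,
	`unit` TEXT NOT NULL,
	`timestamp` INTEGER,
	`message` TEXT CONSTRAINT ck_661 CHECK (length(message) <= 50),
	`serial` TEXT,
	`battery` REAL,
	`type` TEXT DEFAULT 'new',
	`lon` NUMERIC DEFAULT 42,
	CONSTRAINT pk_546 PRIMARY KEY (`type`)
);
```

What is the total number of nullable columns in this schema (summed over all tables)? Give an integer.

20

zones: 5 nullable (interval, zone_id, rssi, model, version — PK (message) and explicit NOT NULL columns excluded).
calibrations: 4 nullable (name, value, calibration_id, mac — PK (unit) and explicit NOT NULL columns excluded).
readings: 1 nullable (message — PK (reading_id, severity) and explicit NOT NULL columns excluded).
firmware: 4 nullable (channel, firmware_id, offset, threshold — PK (lon, gain, unit) and explicit NOT NULL columns excluded).
sites: 6 nullable (site_id, timestamp, message, serial, battery, lon — PK (type) and explicit NOT NULL columns excluded).
Total: 5 + 4 + 1 + 4 + 6 = 20.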